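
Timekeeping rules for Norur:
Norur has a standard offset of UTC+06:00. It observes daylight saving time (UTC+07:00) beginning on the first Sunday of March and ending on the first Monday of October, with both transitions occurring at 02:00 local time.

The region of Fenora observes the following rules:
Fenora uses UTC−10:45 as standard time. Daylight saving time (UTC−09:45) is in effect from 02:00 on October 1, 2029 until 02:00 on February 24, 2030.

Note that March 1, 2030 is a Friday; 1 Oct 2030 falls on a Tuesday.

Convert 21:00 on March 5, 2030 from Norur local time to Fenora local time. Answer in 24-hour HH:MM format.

03:15

1 March 2030 is a Friday, so the first Sunday is March 3.
1 October 2030 is a Tuesday, so the first Monday is October 7.
March 5, 2030 falls between 3 March and 7 October, so daylight saving is in effect and Norur is at UTC+07:00.
21:00 Norur − 7h = 14:00 UTC.
At the standard offset (UTC−10:45), 14:00 UTC − 10h45m = 03:15 Fenora standard time.
The standard-time date in Fenora, March 5, 2030, is outside the daylight-saving period (1 October 2029 – 24 February 2030), so Fenora is on standard time, UTC−10:45.
14:00 UTC − 10h45m = 03:15 Fenora.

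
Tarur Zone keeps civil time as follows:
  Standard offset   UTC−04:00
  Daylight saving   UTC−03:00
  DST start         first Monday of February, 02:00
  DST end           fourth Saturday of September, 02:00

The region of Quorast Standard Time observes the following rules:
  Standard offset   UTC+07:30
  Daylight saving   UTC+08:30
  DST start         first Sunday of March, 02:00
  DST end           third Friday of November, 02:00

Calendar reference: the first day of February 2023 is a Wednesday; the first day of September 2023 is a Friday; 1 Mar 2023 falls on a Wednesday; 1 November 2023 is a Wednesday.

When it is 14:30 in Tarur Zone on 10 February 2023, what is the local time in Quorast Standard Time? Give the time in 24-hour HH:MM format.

01:00

1 February 2023 is a Wednesday, so the first Monday is February 6.
1 September 2023 is a Friday, so the first Saturday is September 2 and the fourth is September 23.
Daylight saving runs 6 February – 23 September; 10 February 2023 is inside that window, so Tarur Zone is at UTC−03:00.
14:30 Tarur Zone + 3h = 17:30 UTC.
1 March 2023 is a Wednesday, so the first Sunday is March 5.
1 November 2023 is a Wednesday, so the first Friday is November 3 and the third is November 17.
At the standard offset (UTC+07:30), 17:30 UTC + 7h30m = 01:00 Quorast Standard Time standard time (rolling into the next day, 11 February 2023).
The standard-time date in Quorast Standard Time, 11 February 2023, is outside the daylight-saving period (5 March – 17 November), so Quorast Standard Time is on standard time, UTC+07:30.
17:30 UTC + 7h30m = 01:00 Quorast Standard Time (rolling into the next day, 11 February 2023).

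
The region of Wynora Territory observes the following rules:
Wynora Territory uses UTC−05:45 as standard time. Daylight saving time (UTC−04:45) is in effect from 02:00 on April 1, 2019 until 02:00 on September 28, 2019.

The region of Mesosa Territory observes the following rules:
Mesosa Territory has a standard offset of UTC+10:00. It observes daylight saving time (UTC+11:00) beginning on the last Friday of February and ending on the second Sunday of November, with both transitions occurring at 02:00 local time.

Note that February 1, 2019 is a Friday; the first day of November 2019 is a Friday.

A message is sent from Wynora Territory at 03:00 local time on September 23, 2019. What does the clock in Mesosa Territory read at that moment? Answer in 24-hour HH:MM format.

18:45

September 23, 2019 lies within the daylight-saving period (1 April – 28 September), so Wynora Territory is on daylight time, UTC−04:45.
03:00 Wynora Territory + 4h45m = 07:45 UTC.
1 February 2019 is a Friday, so Fridays fall on 1, 8, 15, 22; the last is February 22.
1 November 2019 is a Friday, so the first Sunday is November 3 and the second is November 10.
At the standard offset (UTC+10:00), 07:45 UTC + 10h = 17:45 Mesosa Territory standard time.
The standard-time date in Mesosa Territory, September 23, 2019, falls between 22 February and 10 November, so daylight saving is in effect and Mesosa Territory is at UTC+11:00.
07:45 UTC + 11h = 18:45 Mesosa Territory.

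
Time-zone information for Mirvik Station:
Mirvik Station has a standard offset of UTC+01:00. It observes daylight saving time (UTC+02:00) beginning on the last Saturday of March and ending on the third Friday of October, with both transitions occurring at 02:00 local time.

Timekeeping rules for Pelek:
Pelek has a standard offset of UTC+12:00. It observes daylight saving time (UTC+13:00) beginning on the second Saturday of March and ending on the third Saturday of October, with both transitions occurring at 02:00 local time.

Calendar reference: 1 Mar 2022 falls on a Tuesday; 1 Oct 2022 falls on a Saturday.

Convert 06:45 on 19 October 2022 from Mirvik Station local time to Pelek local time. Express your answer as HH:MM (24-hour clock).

1 March 2022 is a Tuesday, so Saturdays fall on 5, 12, 19, 26; the last is March 26.
1 October 2022 is a Saturday, so the first Friday is October 7 and the third is October 21.
19 October 2022 falls between 26 March and 21 October, so daylight saving is in effect and Mirvik Station is at UTC+02:00.
06:45 Mirvik Station − 2h = 04:45 UTC.
1 March 2022 is a Tuesday, so the first Saturday is March 5 and the second is March 12.
1 October 2022 is a Saturday, so the first Saturday is October 1 and the third is October 15.
At the standard offset (UTC+12:00), 04:45 UTC + 12h = 16:45 Pelek standard time.
Daylight saving runs 12 March – 15 October; the standard-time date in Pelek, 19 October 2022, is outside that window, so Pelek is on standard time at UTC+12:00.
04:45 UTC + 12h = 16:45 Pelek.

16:45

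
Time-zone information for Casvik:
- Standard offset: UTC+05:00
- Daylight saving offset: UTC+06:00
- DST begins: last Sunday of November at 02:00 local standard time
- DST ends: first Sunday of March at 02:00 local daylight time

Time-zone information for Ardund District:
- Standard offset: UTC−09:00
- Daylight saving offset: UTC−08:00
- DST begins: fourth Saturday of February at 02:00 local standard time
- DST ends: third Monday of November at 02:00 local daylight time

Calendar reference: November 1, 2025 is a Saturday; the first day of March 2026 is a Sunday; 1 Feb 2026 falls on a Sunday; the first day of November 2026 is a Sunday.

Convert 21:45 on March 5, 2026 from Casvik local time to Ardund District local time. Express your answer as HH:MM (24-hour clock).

1 November 2025 is a Saturday, so Sundays fall on 2, 9, 16, 23, 30; the last is November 30.
1 March 2026 is a Sunday, so the first Sunday is March 1.
March 5, 2026 is outside the daylight-saving period (30 November 2025 – 1 March 2026), so Casvik is on standard time, UTC+05:00.
21:45 Casvik − 5h = 16:45 UTC.
1 February 2026 is a Sunday, so the first Saturday is February 7 and the fourth is February 28.
1 November 2026 is a Sunday, so the first Monday is November 2 and the third is November 16.
At the standard offset (UTC−09:00), 16:45 UTC − 9h = 07:45 Ardund District standard time.
Daylight saving runs 28 February – 16 November; the standard-time date in Ardund District, March 5, 2026, is inside that window, so Ardund District is at UTC−08:00.
16:45 UTC − 8h = 08:45 Ardund District.

08:45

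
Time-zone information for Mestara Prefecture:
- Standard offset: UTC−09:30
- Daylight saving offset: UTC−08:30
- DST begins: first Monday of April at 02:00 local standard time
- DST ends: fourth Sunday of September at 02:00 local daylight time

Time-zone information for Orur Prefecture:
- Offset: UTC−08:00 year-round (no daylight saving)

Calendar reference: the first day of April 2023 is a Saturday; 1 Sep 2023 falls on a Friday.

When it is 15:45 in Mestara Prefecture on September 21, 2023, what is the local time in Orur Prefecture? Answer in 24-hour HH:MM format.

1 April 2023 is a Saturday, so the first Monday is April 3.
1 September 2023 is a Friday, so the first Sunday is September 3 and the fourth is September 24.
Daylight saving runs 3 April – 24 September; September 21, 2023 is inside that window, so Mestara Prefecture is at UTC−08:30.
15:45 Mestara Prefecture + 8h30m = 00:15 UTC (rolling into the next day, 22 September 2023).
Orur Prefecture stays on UTC−08:00 all year.
00:15 UTC − 8h = 16:15 Orur Prefecture (rolling into the previous day, 21 September 2023).

16:15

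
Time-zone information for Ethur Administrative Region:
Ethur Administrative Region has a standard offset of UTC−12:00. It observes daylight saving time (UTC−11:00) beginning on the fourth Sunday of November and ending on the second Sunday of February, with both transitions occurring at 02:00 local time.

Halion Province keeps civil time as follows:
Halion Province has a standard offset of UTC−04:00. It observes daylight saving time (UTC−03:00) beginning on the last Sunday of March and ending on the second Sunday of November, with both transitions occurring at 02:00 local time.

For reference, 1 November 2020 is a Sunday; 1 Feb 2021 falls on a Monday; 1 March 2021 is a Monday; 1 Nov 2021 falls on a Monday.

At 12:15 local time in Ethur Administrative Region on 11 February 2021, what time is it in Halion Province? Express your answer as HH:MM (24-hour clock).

19:15

1 November 2020 is a Sunday, so the first Sunday is November 1 and the fourth is November 22.
1 February 2021 is a Monday, so the first Sunday is February 7 and the second is February 14.
11 February 2021 lies within the daylight-saving period (22 November 2020 – 14 February 2021), so Ethur Administrative Region is on daylight time, UTC−11:00.
12:15 Ethur Administrative Region + 11h = 23:15 UTC.
1 March 2021 is a Monday, so Sundays fall on 7, 14, 21, 28; the last is March 28.
1 November 2021 is a Monday, so the first Sunday is November 7 and the second is November 14.
At the standard offset (UTC−04:00), 23:15 UTC − 4h = 19:15 Halion Province standard time.
Daylight saving runs 28 March – 14 November; the standard-time date in Halion Province, 11 February 2021, is outside that window, so Halion Province is on standard time at UTC−04:00.
23:15 UTC − 4h = 19:15 Halion Province.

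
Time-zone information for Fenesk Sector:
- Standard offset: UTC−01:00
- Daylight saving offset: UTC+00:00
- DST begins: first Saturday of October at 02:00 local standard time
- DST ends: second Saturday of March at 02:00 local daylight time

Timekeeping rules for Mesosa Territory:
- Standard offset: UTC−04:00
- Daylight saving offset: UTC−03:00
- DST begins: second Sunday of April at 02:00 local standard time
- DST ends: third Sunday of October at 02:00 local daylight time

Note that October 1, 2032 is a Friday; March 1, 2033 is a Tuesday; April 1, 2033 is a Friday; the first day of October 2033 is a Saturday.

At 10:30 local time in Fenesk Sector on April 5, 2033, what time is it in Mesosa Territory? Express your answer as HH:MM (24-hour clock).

07:30

1 October 2032 is a Friday, so the first Saturday is October 2.
1 March 2033 is a Tuesday, so the first Saturday is March 5 and the second is March 12.
April 5, 2033 is outside the daylight-saving period (2 October 2032 – 12 March 2033), so Fenesk Sector is on standard time, UTC−01:00.
10:30 Fenesk Sector + 1h = 11:30 UTC.
1 April 2033 is a Friday, so the first Sunday is April 3 and the second is April 10.
1 October 2033 is a Saturday, so the first Sunday is October 2 and the third is October 16.
At the standard offset (UTC−04:00), 11:30 UTC − 4h = 07:30 Mesosa Territory standard time.
The standard-time date in Mesosa Territory, April 5, 2033, does not fall between 10 April and 16 October, so daylight saving is not in effect and Mesosa Territory is at UTC−04:00.
11:30 UTC − 4h = 07:30 Mesosa Territory.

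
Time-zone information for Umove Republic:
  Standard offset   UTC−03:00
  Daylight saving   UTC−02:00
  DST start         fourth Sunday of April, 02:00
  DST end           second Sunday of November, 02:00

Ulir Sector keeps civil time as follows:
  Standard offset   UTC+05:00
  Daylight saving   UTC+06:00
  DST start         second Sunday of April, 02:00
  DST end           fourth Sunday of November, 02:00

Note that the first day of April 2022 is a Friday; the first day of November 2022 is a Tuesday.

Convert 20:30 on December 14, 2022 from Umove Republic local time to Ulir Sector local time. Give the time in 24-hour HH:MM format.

04:30

1 April 2022 is a Friday, so the first Sunday is April 3 and the fourth is April 24.
1 November 2022 is a Tuesday, so the first Sunday is November 6 and the second is November 13.
December 14, 2022 does not fall between 24 April and 13 November, so daylight saving is not in effect and Umove Republic is at UTC−03:00.
20:30 Umove Republic + 3h = 23:30 UTC.
1 April 2022 is a Friday, so the first Sunday is April 3 and the second is April 10.
1 November 2022 is a Tuesday, so the first Sunday is November 6 and the fourth is November 27.
At the standard offset (UTC+05:00), 23:30 UTC + 5h = 04:30 Ulir Sector standard time (rolling into the next day, 15 December 2022).
The standard-time date in Ulir Sector, December 15, 2022, is outside the daylight-saving period (10 April – 27 November), so Ulir Sector is on standard time, UTC+05:00.
23:30 UTC + 5h = 04:30 Ulir Sector (rolling into the next day, 15 December 2022).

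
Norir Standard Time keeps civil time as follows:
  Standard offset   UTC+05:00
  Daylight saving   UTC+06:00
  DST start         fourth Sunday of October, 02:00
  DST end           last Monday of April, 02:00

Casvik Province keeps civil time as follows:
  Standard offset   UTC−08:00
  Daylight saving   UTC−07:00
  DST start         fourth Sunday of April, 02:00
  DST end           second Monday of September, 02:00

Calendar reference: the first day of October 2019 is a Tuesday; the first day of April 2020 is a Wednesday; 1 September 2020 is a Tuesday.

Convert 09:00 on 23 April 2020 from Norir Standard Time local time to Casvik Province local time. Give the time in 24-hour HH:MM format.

19:00

1 October 2019 is a Tuesday, so the first Sunday is October 6 and the fourth is October 27.
1 April 2020 is a Wednesday, so Mondays fall on 6, 13, 20, 27; the last is April 27.
Daylight saving runs 27 October 2019 – 27 April 2020; 23 April 2020 is inside that window, so Norir Standard Time is at UTC+06:00.
09:00 Norir Standard Time − 6h = 03:00 UTC.
1 April 2020 is a Wednesday, so the first Sunday is April 5 and the fourth is April 26.
1 September 2020 is a Tuesday, so the first Monday is September 7 and the second is September 14.
At the standard offset (UTC−08:00), 03:00 UTC − 8h = 19:00 Casvik Province standard time (rolling into the previous day, 22 April 2020).
The standard-time date in Casvik Province, 22 April 2020, is outside the daylight-saving period (26 April – 14 September), so Casvik Province is on standard time, UTC−08:00.
03:00 UTC − 8h = 19:00 Casvik Province (rolling into the previous day, 22 April 2020).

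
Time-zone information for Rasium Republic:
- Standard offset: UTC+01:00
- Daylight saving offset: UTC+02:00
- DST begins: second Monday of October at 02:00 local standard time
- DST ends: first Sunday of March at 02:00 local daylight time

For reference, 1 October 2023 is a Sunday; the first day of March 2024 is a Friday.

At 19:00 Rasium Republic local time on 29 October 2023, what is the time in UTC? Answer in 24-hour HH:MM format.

17:00

1 October 2023 is a Sunday, so the first Monday is October 2 and the second is October 9.
1 March 2024 is a Friday, so the first Sunday is March 3.
29 October 2023 lies within the daylight-saving period (9 October 2023 – 3 March 2024), so Rasium Republic is on daylight time, UTC+02:00.
19:00 local − 2h = 17:00 UTC.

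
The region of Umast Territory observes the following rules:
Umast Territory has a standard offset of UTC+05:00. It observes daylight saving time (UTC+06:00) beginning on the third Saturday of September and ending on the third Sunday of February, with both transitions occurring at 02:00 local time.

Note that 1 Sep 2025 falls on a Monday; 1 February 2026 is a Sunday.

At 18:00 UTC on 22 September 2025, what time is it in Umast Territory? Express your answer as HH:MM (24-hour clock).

1 September 2025 is a Monday, so the first Saturday is September 6 and the third is September 20.
1 February 2026 is a Sunday, so the first Sunday is February 1 and the third is February 15.
At the standard offset (UTC+05:00), 18:00 UTC + 5h = 23:00 Umast Territory standard time.
The standard-time date in Umast Territory, 22 September 2025, falls between 20 September 2025 and 15 February 2026, so daylight saving is in effect and Umast Territory is at UTC+06:00.
18:00 UTC + 6h = 00:00 local (rolling into the next day, 23 September 2025).

00:00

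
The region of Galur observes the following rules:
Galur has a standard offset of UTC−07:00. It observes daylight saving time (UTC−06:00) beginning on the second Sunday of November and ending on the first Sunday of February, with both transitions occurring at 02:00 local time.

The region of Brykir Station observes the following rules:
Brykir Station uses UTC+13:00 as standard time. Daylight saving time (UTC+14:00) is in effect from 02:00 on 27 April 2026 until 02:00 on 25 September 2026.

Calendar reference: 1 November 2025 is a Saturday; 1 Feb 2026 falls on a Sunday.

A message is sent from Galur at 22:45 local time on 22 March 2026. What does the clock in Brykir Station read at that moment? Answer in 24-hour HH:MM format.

18:45

1 November 2025 is a Saturday, so the first Sunday is November 2 and the second is November 9.
1 February 2026 is a Sunday, so the first Sunday is February 1.
22 March 2026 does not fall between 9 November 2025 and 1 February 2026, so daylight saving is not in effect and Galur is at UTC−07:00.
22:45 Galur + 7h = 05:45 UTC (rolling into the next day, 23 March 2026).
At the standard offset (UTC+13:00), 05:45 UTC + 13h = 18:45 Brykir Station standard time.
The standard-time date in Brykir Station, 23 March 2026, does not fall between 27 April and 25 September, so daylight saving is not in effect and Brykir Station is at UTC+13:00.
05:45 UTC + 13h = 18:45 Brykir Station.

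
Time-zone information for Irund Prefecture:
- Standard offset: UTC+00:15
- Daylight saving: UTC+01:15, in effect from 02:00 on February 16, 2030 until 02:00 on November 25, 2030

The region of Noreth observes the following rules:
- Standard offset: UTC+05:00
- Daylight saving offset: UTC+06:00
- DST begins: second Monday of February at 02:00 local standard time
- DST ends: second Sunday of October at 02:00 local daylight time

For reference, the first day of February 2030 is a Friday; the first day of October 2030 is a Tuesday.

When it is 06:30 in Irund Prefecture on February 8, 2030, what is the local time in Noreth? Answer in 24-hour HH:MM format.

11:15

February 8, 2030 is outside the daylight-saving period (16 February – 25 November), so Irund Prefecture is on standard time, UTC+00:15.
06:30 Irund Prefecture − 0h15m = 06:15 UTC.
1 February 2030 is a Friday, so the first Monday is February 4 and the second is February 11.
1 October 2030 is a Tuesday, so the first Sunday is October 6 and the second is October 13.
At the standard offset (UTC+05:00), 06:15 UTC + 5h = 11:15 Noreth standard time.
Daylight saving runs 11 February – 13 October; the standard-time date in Noreth, February 8, 2030, is outside that window, so Noreth is on standard time at UTC+05:00.
06:15 UTC + 5h = 11:15 Noreth.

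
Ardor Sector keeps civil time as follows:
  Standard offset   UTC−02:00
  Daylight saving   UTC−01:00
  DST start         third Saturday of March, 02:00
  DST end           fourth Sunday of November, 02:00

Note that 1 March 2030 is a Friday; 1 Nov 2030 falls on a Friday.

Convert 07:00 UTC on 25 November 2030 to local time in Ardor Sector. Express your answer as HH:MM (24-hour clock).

05:00

1 March 2030 is a Friday, so the first Saturday is March 2 and the third is March 16.
1 November 2030 is a Friday, so the first Sunday is November 3 and the fourth is November 24.
At the standard offset (UTC−02:00), 07:00 UTC − 2h = 05:00 Ardor Sector standard time.
The standard-time date in Ardor Sector, 25 November 2030, does not fall between 16 March and 24 November, so daylight saving is not in effect and Ardor Sector is at UTC−02:00.
07:00 UTC − 2h = 05:00 local.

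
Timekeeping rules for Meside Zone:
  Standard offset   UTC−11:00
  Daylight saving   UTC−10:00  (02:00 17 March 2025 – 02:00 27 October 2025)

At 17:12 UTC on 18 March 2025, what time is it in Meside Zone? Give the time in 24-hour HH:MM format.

07:12

At the standard offset (UTC−11:00), 17:12 UTC − 11h = 06:12 Meside Zone standard time.
Daylight saving runs 17 March – 27 October; the standard-time date in Meside Zone, 18 March 2025, is inside that window, so Meside Zone is at UTC−10:00.
17:12 UTC − 10h = 07:12 local.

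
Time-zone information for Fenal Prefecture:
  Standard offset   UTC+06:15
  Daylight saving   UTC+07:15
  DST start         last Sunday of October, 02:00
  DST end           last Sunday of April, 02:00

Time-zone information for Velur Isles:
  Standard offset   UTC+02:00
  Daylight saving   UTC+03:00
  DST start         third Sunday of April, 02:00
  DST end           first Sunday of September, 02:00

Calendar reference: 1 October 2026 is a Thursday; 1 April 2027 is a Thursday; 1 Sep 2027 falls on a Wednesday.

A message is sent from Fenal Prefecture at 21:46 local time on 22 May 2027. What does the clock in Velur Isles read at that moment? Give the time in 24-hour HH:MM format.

1 October 2026 is a Thursday, so Sundays fall on 4, 11, 18, 25; the last is October 25.
1 April 2027 is a Thursday, so Sundays fall on 4, 11, 18, 25; the last is April 25.
22 May 2027 is outside the daylight-saving period (25 October 2026 – 25 April 2027), so Fenal Prefecture is on standard time, UTC+06:15.
21:46 Fenal Prefecture − 6h15m = 15:31 UTC.
1 April 2027 is a Thursday, so the first Sunday is April 4 and the third is April 18.
1 September 2027 is a Wednesday, so the first Sunday is September 5.
At the standard offset (UTC+02:00), 15:31 UTC + 2h = 17:31 Velur Isles standard time.
The standard-time date in Velur Isles, 22 May 2027, falls between 18 April and 5 September, so daylight saving is in effect and Velur Isles is at UTC+03:00.
15:31 UTC + 3h = 18:31 Velur Isles.

18:31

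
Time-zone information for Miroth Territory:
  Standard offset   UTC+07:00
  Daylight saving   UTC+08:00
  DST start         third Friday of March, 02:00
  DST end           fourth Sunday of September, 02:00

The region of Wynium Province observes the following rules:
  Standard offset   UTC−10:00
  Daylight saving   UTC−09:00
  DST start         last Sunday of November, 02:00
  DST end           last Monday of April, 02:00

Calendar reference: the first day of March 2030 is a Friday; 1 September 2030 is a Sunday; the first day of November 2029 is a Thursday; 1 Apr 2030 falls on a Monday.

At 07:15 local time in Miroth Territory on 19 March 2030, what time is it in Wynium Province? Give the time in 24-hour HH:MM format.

14:15

1 March 2030 is a Friday, so the first Friday is March 1 and the third is March 15.
1 September 2030 is a Sunday, so the first Sunday is September 1 and the fourth is September 22.
19 March 2030 lies within the daylight-saving period (15 March – 22 September), so Miroth Territory is on daylight time, UTC+08:00.
07:15 Miroth Territory − 8h = 23:15 UTC (rolling into the previous day, 18 March 2030).
1 November 2029 is a Thursday, so Sundays fall on 4, 11, 18, 25; the last is November 25.
1 April 2030 is a Monday, so Mondays fall on 1, 8, 15, 22, 29; the last is April 29.
At the standard offset (UTC−10:00), 23:15 UTC − 10h = 13:15 Wynium Province standard time.
Daylight saving runs 25 November 2029 – 29 April 2030; the standard-time date in Wynium Province, 18 March 2030, is inside that window, so Wynium Province is at UTC−09:00.
23:15 UTC − 9h = 14:15 Wynium Province.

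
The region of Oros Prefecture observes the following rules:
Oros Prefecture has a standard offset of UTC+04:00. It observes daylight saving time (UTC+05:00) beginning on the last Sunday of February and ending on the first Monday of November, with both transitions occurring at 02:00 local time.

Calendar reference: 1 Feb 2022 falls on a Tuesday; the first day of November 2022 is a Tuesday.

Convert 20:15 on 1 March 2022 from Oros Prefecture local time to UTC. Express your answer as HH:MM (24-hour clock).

1 February 2022 is a Tuesday, so Sundays fall on 6, 13, 20, 27; the last is February 27.
1 November 2022 is a Tuesday, so the first Monday is November 7.
1 March 2022 lies within the daylight-saving period (27 February – 7 November), so Oros Prefecture is on daylight time, UTC+05:00.
20:15 local − 5h = 15:15 UTC.

15:15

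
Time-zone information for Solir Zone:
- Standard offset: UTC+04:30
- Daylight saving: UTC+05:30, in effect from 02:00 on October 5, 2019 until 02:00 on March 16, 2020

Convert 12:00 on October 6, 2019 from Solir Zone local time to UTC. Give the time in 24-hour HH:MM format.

Daylight saving runs 5 October 2019 – 16 March 2020; October 6, 2019 is inside that window, so Solir Zone is at UTC+05:30.
12:00 local − 5h30m = 06:30 UTC.

06:30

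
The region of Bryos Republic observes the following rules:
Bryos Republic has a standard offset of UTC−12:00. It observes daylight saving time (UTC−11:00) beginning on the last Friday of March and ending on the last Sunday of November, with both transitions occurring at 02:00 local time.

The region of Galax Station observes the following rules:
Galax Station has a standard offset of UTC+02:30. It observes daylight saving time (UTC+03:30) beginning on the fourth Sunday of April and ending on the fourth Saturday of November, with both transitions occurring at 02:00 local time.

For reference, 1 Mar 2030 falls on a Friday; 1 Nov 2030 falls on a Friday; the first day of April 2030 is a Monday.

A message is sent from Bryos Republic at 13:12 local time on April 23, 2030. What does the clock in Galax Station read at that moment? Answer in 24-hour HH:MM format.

02:42

1 March 2030 is a Friday, so Fridays fall on 1, 8, 15, 22, 29; the last is March 29.
1 November 2030 is a Friday, so Sundays fall on 3, 10, 17, 24; the last is November 24.
Daylight saving runs 29 March – 24 November; April 23, 2030 is inside that window, so Bryos Republic is at UTC−11:00.
13:12 Bryos Republic + 11h = 00:12 UTC (rolling into the next day, 24 April 2030).
1 April 2030 is a Monday, so the first Sunday is April 7 and the fourth is April 28.
1 November 2030 is a Friday, so the first Saturday is November 2 and the fourth is November 23.
At the standard offset (UTC+02:30), 00:12 UTC + 2h30m = 02:42 Galax Station standard time.
Daylight saving runs 28 April – 23 November; the standard-time date in Galax Station, April 24, 2030, is outside that window, so Galax Station is on standard time at UTC+02:30.
00:12 UTC + 2h30m = 02:42 Galax Station.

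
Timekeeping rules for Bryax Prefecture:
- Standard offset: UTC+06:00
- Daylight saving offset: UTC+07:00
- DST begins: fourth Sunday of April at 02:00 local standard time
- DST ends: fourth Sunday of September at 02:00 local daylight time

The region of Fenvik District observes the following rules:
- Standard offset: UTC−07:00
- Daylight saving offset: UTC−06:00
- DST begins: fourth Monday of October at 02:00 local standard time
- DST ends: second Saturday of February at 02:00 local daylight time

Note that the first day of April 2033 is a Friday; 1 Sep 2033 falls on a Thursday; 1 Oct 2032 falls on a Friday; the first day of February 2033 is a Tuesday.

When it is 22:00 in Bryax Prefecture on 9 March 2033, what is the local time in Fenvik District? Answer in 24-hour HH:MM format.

1 April 2033 is a Friday, so the first Sunday is April 3 and the fourth is April 24.
1 September 2033 is a Thursday, so the first Sunday is September 4 and the fourth is September 25.
9 March 2033 is outside the daylight-saving period (24 April – 25 September), so Bryax Prefecture is on standard time, UTC+06:00.
22:00 Bryax Prefecture − 6h = 16:00 UTC.
1 October 2032 is a Friday, so the first Monday is October 4 and the fourth is October 25.
1 February 2033 is a Tuesday, so the first Saturday is February 5 and the second is February 12.
At the standard offset (UTC−07:00), 16:00 UTC − 7h = 09:00 Fenvik District standard time.
The standard-time date in Fenvik District, 9 March 2033, is outside the daylight-saving period (25 October 2032 – 12 February 2033), so Fenvik District is on standard time, UTC−07:00.
16:00 UTC − 7h = 09:00 Fenvik District.

09:00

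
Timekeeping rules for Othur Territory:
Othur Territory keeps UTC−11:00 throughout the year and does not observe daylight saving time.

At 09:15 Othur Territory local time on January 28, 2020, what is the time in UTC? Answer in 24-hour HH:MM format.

20:15

Othur Territory has no daylight saving, so its offset is UTC−11:00 year-round.
09:15 local + 11h = 20:15 UTC.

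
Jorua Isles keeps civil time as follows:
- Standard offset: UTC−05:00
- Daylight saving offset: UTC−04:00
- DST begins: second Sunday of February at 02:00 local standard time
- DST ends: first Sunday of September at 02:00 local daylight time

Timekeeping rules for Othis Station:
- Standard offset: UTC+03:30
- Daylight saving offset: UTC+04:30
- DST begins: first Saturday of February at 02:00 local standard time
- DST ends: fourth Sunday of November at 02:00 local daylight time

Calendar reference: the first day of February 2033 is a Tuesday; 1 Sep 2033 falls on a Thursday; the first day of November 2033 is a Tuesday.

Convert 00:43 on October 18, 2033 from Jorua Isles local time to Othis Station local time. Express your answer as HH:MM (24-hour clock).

1 February 2033 is a Tuesday, so the first Sunday is February 6 and the second is February 13.
1 September 2033 is a Thursday, so the first Sunday is September 4.
October 18, 2033 is outside the daylight-saving period (13 February – 4 September), so Jorua Isles is on standard time, UTC−05:00.
00:43 Jorua Isles + 5h = 05:43 UTC.
1 February 2033 is a Tuesday, so the first Saturday is February 5.
1 November 2033 is a Tuesday, so the first Sunday is November 6 and the fourth is November 27.
At the standard offset (UTC+03:30), 05:43 UTC + 3h30m = 09:13 Othis Station standard time.
Daylight saving runs 5 February – 27 November; the standard-time date in Othis Station, October 18, 2033, is inside that window, so Othis Station is at UTC+04:30.
05:43 UTC + 4h30m = 10:13 Othis Station.

10:13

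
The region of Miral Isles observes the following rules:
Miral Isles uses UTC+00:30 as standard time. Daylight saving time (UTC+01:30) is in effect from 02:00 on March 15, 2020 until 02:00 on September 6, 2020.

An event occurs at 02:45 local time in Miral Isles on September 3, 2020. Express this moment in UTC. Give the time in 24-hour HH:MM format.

Daylight saving runs 15 March – 6 September; September 3, 2020 is inside that window, so Miral Isles is at UTC+01:30.
02:45 local − 1h30m = 01:15 UTC.

01:15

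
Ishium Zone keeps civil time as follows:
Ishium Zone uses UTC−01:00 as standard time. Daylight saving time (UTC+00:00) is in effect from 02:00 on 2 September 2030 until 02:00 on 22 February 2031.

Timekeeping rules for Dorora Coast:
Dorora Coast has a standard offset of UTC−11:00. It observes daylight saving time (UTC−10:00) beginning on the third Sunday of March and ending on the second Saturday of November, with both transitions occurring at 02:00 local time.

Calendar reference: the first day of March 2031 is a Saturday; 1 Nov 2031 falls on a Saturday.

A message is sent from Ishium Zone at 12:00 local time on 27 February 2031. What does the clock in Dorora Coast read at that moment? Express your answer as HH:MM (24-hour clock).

02:00

27 February 2031 does not fall between 2 September 2030 and 22 February 2031, so daylight saving is not in effect and Ishium Zone is at UTC−01:00.
12:00 Ishium Zone + 1h = 13:00 UTC.
1 March 2031 is a Saturday, so the first Sunday is March 2 and the third is March 16.
1 November 2031 is a Saturday, so the first Saturday is November 1 and the second is November 8.
At the standard offset (UTC−11:00), 13:00 UTC − 11h = 02:00 Dorora Coast standard time.
Daylight saving runs 16 March – 8 November; the standard-time date in Dorora Coast, 27 February 2031, is outside that window, so Dorora Coast is on standard time at UTC−11:00.
13:00 UTC − 11h = 02:00 Dorora Coast.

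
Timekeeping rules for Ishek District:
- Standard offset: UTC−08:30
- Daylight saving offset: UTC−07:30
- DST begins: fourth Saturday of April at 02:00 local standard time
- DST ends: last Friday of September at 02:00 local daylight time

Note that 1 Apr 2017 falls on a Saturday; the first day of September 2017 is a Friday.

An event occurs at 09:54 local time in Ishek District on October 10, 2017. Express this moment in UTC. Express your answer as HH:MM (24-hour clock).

18:24

1 April 2017 is a Saturday, so the first Saturday is April 1 and the fourth is April 22.
1 September 2017 is a Friday, so Fridays fall on 1, 8, 15, 22, 29; the last is September 29.
October 10, 2017 does not fall between 22 April and 29 September, so daylight saving is not in effect and Ishek District is at UTC−08:30.
09:54 local + 8h30m = 18:24 UTC.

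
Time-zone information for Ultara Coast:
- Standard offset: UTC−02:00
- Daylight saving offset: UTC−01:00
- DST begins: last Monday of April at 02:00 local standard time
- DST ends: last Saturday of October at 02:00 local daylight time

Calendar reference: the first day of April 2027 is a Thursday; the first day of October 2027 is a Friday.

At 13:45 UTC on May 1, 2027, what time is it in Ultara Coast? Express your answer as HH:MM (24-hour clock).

1 April 2027 is a Thursday, so Mondays fall on 5, 12, 19, 26; the last is April 26.
1 October 2027 is a Friday, so Saturdays fall on 2, 9, 16, 23, 30; the last is October 30.
At the standard offset (UTC−02:00), 13:45 UTC − 2h = 11:45 Ultara Coast standard time.
The standard-time date in Ultara Coast, May 1, 2027, falls between 26 April and 30 October, so daylight saving is in effect and Ultara Coast is at UTC−01:00.
13:45 UTC − 1h = 12:45 local.

12:45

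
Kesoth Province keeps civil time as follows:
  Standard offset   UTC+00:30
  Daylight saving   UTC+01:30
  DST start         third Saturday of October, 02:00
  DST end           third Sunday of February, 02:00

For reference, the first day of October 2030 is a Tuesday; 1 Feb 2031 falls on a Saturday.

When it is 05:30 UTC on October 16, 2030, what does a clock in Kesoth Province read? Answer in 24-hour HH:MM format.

06:00

1 October 2030 is a Tuesday, so the first Saturday is October 5 and the third is October 19.
1 February 2031 is a Saturday, so the first Sunday is February 2 and the third is February 16.
At the standard offset (UTC+00:30), 05:30 UTC + 0h30m = 06:00 Kesoth Province standard time.
The standard-time date in Kesoth Province, October 16, 2030, does not fall between 19 October 2030 and 16 February 2031, so daylight saving is not in effect and Kesoth Province is at UTC+00:30.
05:30 UTC + 0h30m = 06:00 local.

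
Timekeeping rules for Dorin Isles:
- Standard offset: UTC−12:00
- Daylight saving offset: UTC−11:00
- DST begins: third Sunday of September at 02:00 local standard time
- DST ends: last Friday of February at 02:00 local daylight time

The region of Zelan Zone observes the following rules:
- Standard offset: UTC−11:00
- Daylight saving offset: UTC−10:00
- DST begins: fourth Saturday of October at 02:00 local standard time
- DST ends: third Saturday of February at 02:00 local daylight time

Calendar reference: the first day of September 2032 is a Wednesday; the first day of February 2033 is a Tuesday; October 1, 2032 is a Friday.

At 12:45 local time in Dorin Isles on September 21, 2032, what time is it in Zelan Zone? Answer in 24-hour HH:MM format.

12:45

1 September 2032 is a Wednesday, so the first Sunday is September 5 and the third is September 19.
1 February 2033 is a Tuesday, so Fridays fall on 4, 11, 18, 25; the last is February 25.
September 21, 2032 falls between 19 September 2032 and 25 February 2033, so daylight saving is in effect and Dorin Isles is at UTC−11:00.
12:45 Dorin Isles + 11h = 23:45 UTC.
1 October 2032 is a Friday, so the first Saturday is October 2 and the fourth is October 23.
1 February 2033 is a Tuesday, so the first Saturday is February 5 and the third is February 19.
At the standard offset (UTC−11:00), 23:45 UTC − 11h = 12:45 Zelan Zone standard time.
The standard-time date in Zelan Zone, September 21, 2032, is outside the daylight-saving period (23 October 2032 – 19 February 2033), so Zelan Zone is on standard time, UTC−11:00.
23:45 UTC − 11h = 12:45 Zelan Zone.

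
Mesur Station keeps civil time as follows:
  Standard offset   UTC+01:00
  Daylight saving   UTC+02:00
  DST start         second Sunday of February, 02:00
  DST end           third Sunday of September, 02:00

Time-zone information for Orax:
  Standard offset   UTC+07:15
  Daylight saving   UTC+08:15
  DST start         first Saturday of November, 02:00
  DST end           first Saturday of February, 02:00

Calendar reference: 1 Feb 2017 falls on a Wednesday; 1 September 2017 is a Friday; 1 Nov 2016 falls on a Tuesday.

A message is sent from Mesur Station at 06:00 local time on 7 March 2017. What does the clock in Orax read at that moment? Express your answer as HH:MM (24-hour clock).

11:15

1 February 2017 is a Wednesday, so the first Sunday is February 5 and the second is February 12.
1 September 2017 is a Friday, so the first Sunday is September 3 and the third is September 17.
7 March 2017 lies within the daylight-saving period (12 February – 17 September), so Mesur Station is on daylight time, UTC+02:00.
06:00 Mesur Station − 2h = 04:00 UTC.
1 November 2016 is a Tuesday, so the first Saturday is November 5.
1 February 2017 is a Wednesday, so the first Saturday is February 4.
At the standard offset (UTC+07:15), 04:00 UTC + 7h15m = 11:15 Orax standard time.
The standard-time date in Orax, 7 March 2017, is outside the daylight-saving period (5 November 2016 – 4 February 2017), so Orax is on standard time, UTC+07:15.
04:00 UTC + 7h15m = 11:15 Orax.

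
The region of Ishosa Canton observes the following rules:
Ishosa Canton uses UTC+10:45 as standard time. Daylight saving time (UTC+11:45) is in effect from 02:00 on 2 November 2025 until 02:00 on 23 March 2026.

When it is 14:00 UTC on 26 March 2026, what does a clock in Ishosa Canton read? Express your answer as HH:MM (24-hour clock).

At the standard offset (UTC+10:45), 14:00 UTC + 10h45m = 00:45 Ishosa Canton standard time (rolling into the next day, 27 March 2026).
Daylight saving runs 2 November 2025 – 23 March 2026; the standard-time date in Ishosa Canton, 27 March 2026, is outside that window, so Ishosa Canton is on standard time at UTC+10:45.
14:00 UTC + 10h45m = 00:45 local (rolling into the next day, 27 March 2026).

00:45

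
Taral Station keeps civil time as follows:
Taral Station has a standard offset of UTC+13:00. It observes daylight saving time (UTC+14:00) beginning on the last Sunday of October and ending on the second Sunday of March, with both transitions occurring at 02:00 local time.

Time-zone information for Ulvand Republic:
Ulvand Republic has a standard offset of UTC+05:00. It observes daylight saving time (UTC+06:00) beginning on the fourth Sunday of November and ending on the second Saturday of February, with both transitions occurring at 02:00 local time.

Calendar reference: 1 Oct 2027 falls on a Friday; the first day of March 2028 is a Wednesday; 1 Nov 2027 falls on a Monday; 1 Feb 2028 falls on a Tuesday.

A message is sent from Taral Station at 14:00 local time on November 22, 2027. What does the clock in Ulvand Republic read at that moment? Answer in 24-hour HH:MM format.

05:00

1 October 2027 is a Friday, so Sundays fall on 3, 10, 17, 24, 31; the last is October 31.
1 March 2028 is a Wednesday, so the first Sunday is March 5 and the second is March 12.
Daylight saving runs 31 October 2027 – 12 March 2028; November 22, 2027 is inside that window, so Taral Station is at UTC+14:00.
14:00 Taral Station − 14h = 00:00 UTC.
1 November 2027 is a Monday, so the first Sunday is November 7 and the fourth is November 28.
1 February 2028 is a Tuesday, so the first Saturday is February 5 and the second is February 12.
At the standard offset (UTC+05:00), 00:00 UTC + 5h = 05:00 Ulvand Republic standard time.
The standard-time date in Ulvand Republic, November 22, 2027, does not fall between 28 November 2027 and 12 February 2028, so daylight saving is not in effect and Ulvand Republic is at UTC+05:00.
00:00 UTC + 5h = 05:00 Ulvand Republic.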